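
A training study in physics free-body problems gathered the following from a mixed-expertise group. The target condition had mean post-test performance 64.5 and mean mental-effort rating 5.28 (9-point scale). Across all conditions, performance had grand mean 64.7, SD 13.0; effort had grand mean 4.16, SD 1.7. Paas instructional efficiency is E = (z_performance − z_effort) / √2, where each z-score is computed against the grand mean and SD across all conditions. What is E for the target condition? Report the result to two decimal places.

z_performance = (64.5 − 64.7) / 13.0 = -0.2000 / 13.0 = -0.0154.
z_effort = (5.28 − 4.16) / 1.7 = 1.1200 / 1.7 = 0.6588.
z_P − z_E = -0.0154 − 0.6588 = -0.6742.
E = -0.6742 / √2 = -0.6742 / 1.41421 = -0.4767 ≈ -0.48.

-0.48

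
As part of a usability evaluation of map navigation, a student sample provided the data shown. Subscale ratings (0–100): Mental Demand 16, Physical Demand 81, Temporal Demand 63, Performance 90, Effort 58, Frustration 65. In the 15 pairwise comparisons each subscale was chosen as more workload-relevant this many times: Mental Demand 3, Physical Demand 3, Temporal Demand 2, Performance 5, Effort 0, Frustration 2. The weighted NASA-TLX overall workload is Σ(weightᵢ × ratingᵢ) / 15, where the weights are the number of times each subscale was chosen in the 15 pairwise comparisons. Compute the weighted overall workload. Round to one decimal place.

The tallies are the weights (they sum to 15).
Weighted sum = 3·16 + 3·81 + 2·63 + 5·90 + 0·58 + 2·65
            = 48 + 243 + 126 + 450 + 0 + 130 = 997.
Overall workload = 997 / 15 = 66.4667 ≈ 66.5.

66.5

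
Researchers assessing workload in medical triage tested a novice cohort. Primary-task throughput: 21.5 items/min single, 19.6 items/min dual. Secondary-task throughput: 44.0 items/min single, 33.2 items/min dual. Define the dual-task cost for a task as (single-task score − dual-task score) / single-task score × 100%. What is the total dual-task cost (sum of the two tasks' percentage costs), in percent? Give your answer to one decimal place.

Primary cost = (21.5 − 19.6) / 21.5 × 100% = 8.8372%.
Secondary cost = (44.0 − 33.2) / 44.0 × 100% = 24.5455%.
Total = 8.8372% + 24.5455% = 33.3827% ≈ 33.4%.

33.4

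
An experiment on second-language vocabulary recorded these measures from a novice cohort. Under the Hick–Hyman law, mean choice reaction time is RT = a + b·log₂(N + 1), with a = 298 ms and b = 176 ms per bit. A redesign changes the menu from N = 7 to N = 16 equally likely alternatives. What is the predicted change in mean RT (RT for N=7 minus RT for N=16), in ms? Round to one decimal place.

RT(7) = 298 + 176·log₂(8) = 298 + 176·3.0000 = 826.0000 ms.
RT(16) = 298 + 176·log₂(17) = 298 + 176·4.0875 = 1017.4000 ms.
Difference = 826.0000 − 1017.4000 = -191.4000 ≈ -191.4 ms.

-191.4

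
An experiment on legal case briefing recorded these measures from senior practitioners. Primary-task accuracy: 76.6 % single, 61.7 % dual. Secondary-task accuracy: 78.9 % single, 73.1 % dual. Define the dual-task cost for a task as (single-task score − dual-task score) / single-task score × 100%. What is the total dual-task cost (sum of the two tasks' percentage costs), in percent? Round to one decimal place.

26.8

Primary cost = (76.6 − 61.7) / 76.6 × 100% = 19.4517%.
Secondary cost = (78.9 − 73.1) / 78.9 × 100% = 7.3511%.
Total = 19.4517% + 7.3511% = 26.8028% ≈ 26.8%.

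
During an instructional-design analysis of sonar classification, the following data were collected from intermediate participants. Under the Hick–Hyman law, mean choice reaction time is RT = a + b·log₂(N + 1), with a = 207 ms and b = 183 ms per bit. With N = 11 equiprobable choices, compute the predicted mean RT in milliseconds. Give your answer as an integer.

863

log₂(11 + 1) = log₂(12) = 3.5850.
RT = 207 + 183 × 3.5850 = 207 + 656.0550 = 863.0550 ms.
≈ 863 ms.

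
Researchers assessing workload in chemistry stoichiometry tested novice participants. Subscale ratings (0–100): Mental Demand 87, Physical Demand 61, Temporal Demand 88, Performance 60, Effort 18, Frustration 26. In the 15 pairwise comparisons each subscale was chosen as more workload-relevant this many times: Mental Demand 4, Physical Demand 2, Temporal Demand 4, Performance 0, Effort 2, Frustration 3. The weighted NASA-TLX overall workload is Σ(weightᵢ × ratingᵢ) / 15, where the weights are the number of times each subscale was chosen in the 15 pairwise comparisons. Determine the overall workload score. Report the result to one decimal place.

The tallies are the weights (they sum to 15).
Weighted sum = 4·87 + 2·61 + 4·88 + 0·60 + 2·18 + 3·26
            = 348 + 122 + 352 + 0 + 36 + 78 = 936.
Overall workload = 936 / 15 = 62.4000 ≈ 62.4.

62.4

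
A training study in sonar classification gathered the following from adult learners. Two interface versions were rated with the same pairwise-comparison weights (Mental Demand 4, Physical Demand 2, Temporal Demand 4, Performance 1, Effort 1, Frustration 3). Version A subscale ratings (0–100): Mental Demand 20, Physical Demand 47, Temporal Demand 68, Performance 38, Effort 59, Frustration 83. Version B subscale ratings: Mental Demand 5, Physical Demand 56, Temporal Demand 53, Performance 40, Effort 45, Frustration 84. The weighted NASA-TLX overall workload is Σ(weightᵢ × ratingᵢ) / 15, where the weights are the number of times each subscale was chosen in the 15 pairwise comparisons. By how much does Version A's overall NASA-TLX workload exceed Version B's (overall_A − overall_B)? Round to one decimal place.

Version A weighted sum = 4·20 + 2·47 + 4·68 + 1·38 + 1·59 + 3·83 = 80 + 94 + 272 + 38 + 59 + 249 = 792; overall_A = 792/15 = 52.8000.
Version B weighted sum = 4·5 + 2·56 + 4·53 + 1·40 + 1·45 + 3·84 = 20 + 112 + 212 + 40 + 45 + 252 = 681; overall_B = 681/15 = 45.4000.
Difference = 52.8000 − 45.4000 = 7.4000 ≈ 7.4.

7.4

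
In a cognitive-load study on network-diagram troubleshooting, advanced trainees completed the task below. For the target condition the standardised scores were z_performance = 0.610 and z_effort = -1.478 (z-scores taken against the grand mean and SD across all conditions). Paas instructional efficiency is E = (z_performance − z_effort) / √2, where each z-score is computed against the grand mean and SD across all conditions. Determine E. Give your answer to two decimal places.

z_P − z_E = 0.610 − (-1.478) = 2.0880.
E = 2.0880 / √2 = 2.0880 / 1.41421 = 1.4764 ≈ 1.48.

1.48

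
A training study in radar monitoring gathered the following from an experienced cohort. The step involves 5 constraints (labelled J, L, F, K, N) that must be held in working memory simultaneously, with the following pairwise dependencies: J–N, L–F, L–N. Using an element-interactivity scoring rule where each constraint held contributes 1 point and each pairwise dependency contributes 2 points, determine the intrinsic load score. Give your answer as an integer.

Count of constraints held simultaneously: 5.
Count of pairwise dependencies listed: 3.
Element contribution: 5 × 1 = 5.
Interaction contribution: 3 × 2 = 6.
Intrinsic load = 5 + 6 = 11.

11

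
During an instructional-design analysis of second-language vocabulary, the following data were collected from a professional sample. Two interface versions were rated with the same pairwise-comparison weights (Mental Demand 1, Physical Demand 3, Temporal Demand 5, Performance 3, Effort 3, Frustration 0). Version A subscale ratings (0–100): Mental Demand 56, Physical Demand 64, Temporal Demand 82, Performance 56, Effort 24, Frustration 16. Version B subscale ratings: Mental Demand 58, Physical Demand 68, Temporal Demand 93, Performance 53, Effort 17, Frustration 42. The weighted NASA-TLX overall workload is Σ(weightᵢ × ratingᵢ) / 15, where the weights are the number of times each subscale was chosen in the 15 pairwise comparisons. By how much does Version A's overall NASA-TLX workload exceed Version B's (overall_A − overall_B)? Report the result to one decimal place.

-2.6

Version A weighted sum = 1·56 + 3·64 + 5·82 + 3·56 + 3·24 + 0·16 = 56 + 192 + 410 + 168 + 72 + 0 = 898; overall_A = 898/15 = 59.8667.
Version B weighted sum = 1·58 + 3·68 + 5·93 + 3·53 + 3·17 + 0·42 = 58 + 204 + 465 + 159 + 51 + 0 = 937; overall_B = 937/15 = 62.4667.
Difference = 59.8667 − 62.4667 = -2.6000 ≈ -2.6.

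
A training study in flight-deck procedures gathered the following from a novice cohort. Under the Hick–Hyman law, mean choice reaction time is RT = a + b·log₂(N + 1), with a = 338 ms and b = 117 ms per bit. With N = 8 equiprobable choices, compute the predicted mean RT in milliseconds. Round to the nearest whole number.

log₂(8 + 1) = log₂(9) = 3.1699.
RT = 338 + 117 × 3.1699 = 338 + 370.8783 = 708.8783 ms.
≈ 709 ms.

709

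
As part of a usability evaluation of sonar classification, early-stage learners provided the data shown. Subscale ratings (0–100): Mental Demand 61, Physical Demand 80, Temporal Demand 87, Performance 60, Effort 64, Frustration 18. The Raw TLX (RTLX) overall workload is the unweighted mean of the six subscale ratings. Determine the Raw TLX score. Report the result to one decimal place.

61.7

Sum of ratings = 61 + 80 + 87 + 60 + 64 + 18 = 370.
RTLX = 370 / 6 = 61.6667 ≈ 61.7.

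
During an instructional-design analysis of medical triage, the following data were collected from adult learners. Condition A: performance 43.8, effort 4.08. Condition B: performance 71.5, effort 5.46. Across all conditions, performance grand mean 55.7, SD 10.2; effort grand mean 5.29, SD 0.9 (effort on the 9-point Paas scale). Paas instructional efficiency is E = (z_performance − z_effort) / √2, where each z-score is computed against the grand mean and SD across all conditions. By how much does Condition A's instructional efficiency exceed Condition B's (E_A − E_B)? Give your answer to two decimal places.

Condition A: z_P = (43.8 − 55.7)/10.2 = -1.1667; z_E = (4.08 − 5.29)/0.9 = -1.3444; E_A = (-1.1667 − (-1.3444))/√2 = 0.1257.
Condition B: z_P = (71.5 − 55.7)/10.2 = 1.5490; z_E = (5.46 − 5.29)/0.9 = 0.1889; E_B = (1.5490 − 0.1889)/√2 = 0.9617.
E_A − E_B = 0.1257 − 0.9617 = -0.8360 ≈ -0.84.

-0.84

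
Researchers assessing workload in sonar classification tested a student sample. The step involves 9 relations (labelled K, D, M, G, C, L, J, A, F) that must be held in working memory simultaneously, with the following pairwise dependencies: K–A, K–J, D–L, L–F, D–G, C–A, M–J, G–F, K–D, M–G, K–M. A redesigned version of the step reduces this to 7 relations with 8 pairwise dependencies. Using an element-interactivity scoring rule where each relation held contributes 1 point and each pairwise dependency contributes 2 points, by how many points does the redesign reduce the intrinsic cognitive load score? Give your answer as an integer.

Original: 9 × 1 + 11 × 2 = 9 + 22 = 31.
Redesigned: 7 × 1 + 8 × 2 = 7 + 16 = 23.
Reduction = 31 − 23 = 8.

8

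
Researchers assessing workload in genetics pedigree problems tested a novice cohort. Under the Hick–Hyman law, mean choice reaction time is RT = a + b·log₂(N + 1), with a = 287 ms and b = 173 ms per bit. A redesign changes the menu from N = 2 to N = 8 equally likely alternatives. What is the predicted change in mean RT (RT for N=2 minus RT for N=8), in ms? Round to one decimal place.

-274.2

RT(2) = 287 + 173·log₂(3) = 287 + 173·1.5850 = 561.2050 ms.
RT(8) = 287 + 173·log₂(9) = 287 + 173·3.1699 = 835.3927 ms.
Difference = 561.2050 − 835.3927 = -274.1877 ≈ -274.2 ms.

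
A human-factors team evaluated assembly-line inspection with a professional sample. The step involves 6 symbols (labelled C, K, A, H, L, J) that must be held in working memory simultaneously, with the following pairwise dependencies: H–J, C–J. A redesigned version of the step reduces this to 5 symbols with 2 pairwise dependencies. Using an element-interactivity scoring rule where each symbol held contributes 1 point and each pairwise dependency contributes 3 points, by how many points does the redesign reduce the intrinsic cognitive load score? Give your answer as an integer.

Original: 6 × 1 + 2 × 3 = 6 + 6 = 12.
Redesigned: 5 × 1 + 2 × 3 = 5 + 6 = 11.
Reduction = 12 − 11 = 1.

1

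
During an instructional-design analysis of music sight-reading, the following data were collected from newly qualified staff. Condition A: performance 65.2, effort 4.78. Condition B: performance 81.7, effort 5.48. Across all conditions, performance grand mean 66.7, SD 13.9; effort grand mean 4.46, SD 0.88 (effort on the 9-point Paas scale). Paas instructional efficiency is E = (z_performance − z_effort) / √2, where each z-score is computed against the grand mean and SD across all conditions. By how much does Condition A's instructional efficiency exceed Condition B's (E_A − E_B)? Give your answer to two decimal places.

-0.28

Condition A: z_P = (65.2 − 66.7)/13.9 = -0.1079; z_E = (4.78 − 4.46)/0.88 = 0.3636; E_A = (-0.1079 − 0.3636)/√2 = -0.3334.
Condition B: z_P = (81.7 − 66.7)/13.9 = 1.0791; z_E = (5.48 − 4.46)/0.88 = 1.1591; E_B = (1.0791 − 1.1591)/√2 = -0.0566.
E_A − E_B = -0.3334 − (-0.0566) = -0.2768 ≈ -0.28.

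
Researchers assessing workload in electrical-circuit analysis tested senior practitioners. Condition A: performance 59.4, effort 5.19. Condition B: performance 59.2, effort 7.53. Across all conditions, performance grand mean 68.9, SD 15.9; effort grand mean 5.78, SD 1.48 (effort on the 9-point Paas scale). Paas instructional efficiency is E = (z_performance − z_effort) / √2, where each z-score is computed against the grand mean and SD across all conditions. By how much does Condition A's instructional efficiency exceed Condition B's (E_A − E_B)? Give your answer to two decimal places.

Condition A: z_P = (59.4 − 68.9)/15.9 = -0.5975; z_E = (5.19 − 5.78)/1.48 = -0.3986; E_A = (-0.5975 − (-0.3986))/√2 = -0.1406.
Condition B: z_P = (59.2 − 68.9)/15.9 = -0.6101; z_E = (7.53 − 5.78)/1.48 = 1.1824; E_B = (-0.6101 − 1.1824)/√2 = -1.2675.
E_A − E_B = -0.1406 − (-1.2675) = 1.1269 ≈ 1.13.

1.13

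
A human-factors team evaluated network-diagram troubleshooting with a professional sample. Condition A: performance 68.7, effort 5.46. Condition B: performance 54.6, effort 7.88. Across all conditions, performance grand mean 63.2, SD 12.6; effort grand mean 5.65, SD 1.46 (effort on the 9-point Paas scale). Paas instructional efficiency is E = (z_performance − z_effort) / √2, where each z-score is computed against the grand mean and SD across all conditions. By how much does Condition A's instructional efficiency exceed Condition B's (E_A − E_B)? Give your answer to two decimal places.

Condition A: z_P = (68.7 − 63.2)/12.6 = 0.4365; z_E = (5.46 − 5.65)/1.46 = -0.1301; E_A = (0.4365 − (-0.1301))/√2 = 0.4006.
Condition B: z_P = (54.6 − 63.2)/12.6 = -0.6825; z_E = (7.88 − 5.65)/1.46 = 1.5274; E_B = (-0.6825 − 1.5274)/√2 = -1.5626.
E_A − E_B = 0.4006 − (-1.5626) = 1.9632 ≈ 1.96.

1.96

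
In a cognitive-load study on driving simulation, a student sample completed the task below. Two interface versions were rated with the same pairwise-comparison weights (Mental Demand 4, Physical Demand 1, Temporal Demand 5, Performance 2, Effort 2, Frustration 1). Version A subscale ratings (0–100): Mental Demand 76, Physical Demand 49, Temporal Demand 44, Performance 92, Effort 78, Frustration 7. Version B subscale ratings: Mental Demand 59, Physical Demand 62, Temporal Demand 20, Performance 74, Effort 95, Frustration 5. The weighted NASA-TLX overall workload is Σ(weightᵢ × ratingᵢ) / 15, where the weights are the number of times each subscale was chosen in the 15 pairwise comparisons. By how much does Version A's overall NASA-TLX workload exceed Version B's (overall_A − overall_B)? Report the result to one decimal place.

11.9

Version A weighted sum = 4·76 + 1·49 + 5·44 + 2·92 + 2·78 + 1·7 = 304 + 49 + 220 + 184 + 156 + 7 = 920; overall_A = 920/15 = 61.3333.
Version B weighted sum = 4·59 + 1·62 + 5·20 + 2·74 + 2·95 + 1·5 = 236 + 62 + 100 + 148 + 190 + 5 = 741; overall_B = 741/15 = 49.4000.
Difference = 61.3333 − 49.4000 = 11.9333 ≈ 11.9.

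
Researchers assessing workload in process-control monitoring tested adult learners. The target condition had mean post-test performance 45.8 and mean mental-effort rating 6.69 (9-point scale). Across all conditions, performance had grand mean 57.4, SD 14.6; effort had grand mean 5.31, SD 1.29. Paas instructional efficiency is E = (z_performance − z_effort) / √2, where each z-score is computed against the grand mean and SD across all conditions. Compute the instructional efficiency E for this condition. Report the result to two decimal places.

-1.32

z_performance = (45.8 − 57.4) / 14.6 = -11.6000 / 14.6 = -0.7945.
z_effort = (6.69 − 5.31) / 1.29 = 1.3800 / 1.29 = 1.0698.
z_P − z_E = -0.7945 − 1.0698 = -1.8643.
E = -1.8643 / √2 = -1.8643 / 1.41421 = -1.3183 ≈ -1.32.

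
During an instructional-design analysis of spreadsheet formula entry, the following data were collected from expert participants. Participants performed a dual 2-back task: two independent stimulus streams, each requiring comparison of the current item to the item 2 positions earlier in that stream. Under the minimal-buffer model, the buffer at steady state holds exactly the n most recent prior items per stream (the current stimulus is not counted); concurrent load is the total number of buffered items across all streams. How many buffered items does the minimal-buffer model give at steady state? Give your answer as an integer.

4

Each stream's buffer holds its 2 most recent prior items.
Two independent streams: 2 × 2 = 4 buffered items at steady state.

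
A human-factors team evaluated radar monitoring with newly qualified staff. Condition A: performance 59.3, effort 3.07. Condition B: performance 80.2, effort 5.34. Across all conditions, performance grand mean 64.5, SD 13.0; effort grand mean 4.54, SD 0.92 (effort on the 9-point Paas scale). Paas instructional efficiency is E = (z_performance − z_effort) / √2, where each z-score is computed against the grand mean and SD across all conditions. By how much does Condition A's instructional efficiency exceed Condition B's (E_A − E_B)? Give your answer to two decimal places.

Condition A: z_P = (59.3 − 64.5)/13.0 = -0.4000; z_E = (3.07 − 4.54)/0.92 = -1.5978; E_A = (-0.4000 − (-1.5978))/√2 = 0.8470.
Condition B: z_P = (80.2 − 64.5)/13.0 = 1.2077; z_E = (5.34 − 4.54)/0.92 = 0.8696; E_B = (1.2077 − 0.8696)/√2 = 0.2391.
E_A − E_B = 0.8470 − 0.2391 = 0.6079 ≈ 0.61.

0.61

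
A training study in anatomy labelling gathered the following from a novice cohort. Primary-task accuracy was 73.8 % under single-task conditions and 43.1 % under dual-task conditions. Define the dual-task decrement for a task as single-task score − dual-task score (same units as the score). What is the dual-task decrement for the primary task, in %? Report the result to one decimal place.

30.7

Decrement = 73.8 − 43.1 = 30.7000 % ≈ 30.7 %.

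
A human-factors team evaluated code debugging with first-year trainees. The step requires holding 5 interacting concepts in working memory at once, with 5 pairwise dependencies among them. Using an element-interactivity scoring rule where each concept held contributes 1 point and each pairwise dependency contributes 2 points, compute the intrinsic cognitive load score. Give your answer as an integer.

Element contribution: 5 × 1 = 5.
Interaction contribution: 5 × 2 = 10.
Intrinsic load = 5 + 10 = 15.

15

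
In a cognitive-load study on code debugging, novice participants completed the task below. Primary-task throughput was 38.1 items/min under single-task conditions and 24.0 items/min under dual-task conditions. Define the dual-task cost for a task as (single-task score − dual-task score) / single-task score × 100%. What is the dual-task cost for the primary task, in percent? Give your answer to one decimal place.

Cost = (38.1 − 24.0) / 38.1 × 100%
     = 14.1000 / 38.1 × 100% = 37.0079%.
≈ 37.0%.

37.0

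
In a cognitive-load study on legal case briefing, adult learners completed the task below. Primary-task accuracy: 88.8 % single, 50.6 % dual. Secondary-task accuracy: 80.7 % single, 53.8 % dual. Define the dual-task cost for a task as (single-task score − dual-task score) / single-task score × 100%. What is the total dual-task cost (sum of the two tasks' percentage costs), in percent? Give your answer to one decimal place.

76.4

Primary cost = (88.8 − 50.6) / 88.8 × 100% = 43.0180%.
Secondary cost = (80.7 − 53.8) / 80.7 × 100% = 33.3333%.
Total = 43.0180% + 33.3333% = 76.3513% ≈ 76.4%.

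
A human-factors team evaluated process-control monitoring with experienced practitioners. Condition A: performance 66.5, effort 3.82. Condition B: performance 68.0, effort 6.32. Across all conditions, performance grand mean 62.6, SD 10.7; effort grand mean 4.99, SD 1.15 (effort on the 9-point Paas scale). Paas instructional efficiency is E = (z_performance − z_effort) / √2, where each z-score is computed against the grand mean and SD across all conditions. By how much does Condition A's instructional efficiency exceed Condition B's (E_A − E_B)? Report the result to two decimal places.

1.44

Condition A: z_P = (66.5 − 62.6)/10.7 = 0.3645; z_E = (3.82 − 4.99)/1.15 = -1.0174; E_A = (0.3645 − (-1.0174))/√2 = 0.9772.
Condition B: z_P = (68.0 − 62.6)/10.7 = 0.5047; z_E = (6.32 − 4.99)/1.15 = 1.1565; E_B = (0.5047 − 1.1565)/√2 = -0.4609.
E_A − E_B = 0.9772 − (-0.4609) = 1.4381 ≈ 1.44.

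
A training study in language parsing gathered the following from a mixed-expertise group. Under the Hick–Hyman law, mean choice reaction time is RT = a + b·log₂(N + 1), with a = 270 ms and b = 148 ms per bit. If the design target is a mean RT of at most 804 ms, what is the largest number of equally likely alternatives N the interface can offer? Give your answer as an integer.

11

Set 270 + 148·log₂(N + 1) ≤ 804.
log₂(N + 1) ≤ (804 − 270) / 148 = 3.6081.
N + 1 ≤ 2^3.6081 = 12.1940.
N ≤ 11.1940, so the largest integer N is 11.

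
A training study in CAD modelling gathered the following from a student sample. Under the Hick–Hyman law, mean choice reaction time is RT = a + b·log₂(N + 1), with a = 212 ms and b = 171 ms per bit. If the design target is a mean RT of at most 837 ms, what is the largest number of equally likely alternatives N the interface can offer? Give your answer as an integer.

11

Set 212 + 171·log₂(N + 1) ≤ 837.
log₂(N + 1) ≤ (837 − 212) / 171 = 3.6550.
N + 1 ≤ 2^3.6550 = 12.5969.
N ≤ 11.5969, so the largest integer N is 11.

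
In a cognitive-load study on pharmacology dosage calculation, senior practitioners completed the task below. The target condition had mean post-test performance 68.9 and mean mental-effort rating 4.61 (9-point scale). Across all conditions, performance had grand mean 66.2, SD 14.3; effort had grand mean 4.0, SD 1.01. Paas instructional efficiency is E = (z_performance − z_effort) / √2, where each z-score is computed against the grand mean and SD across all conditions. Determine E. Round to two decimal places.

z_performance = (68.9 − 66.2) / 14.3 = 2.7000 / 14.3 = 0.1888.
z_effort = (4.61 − 4.0) / 1.01 = 0.6100 / 1.01 = 0.6040.
z_P − z_E = 0.1888 − 0.6040 = -0.4152.
E = -0.4152 / √2 = -0.4152 / 1.41421 = -0.2936 ≈ -0.29.

-0.29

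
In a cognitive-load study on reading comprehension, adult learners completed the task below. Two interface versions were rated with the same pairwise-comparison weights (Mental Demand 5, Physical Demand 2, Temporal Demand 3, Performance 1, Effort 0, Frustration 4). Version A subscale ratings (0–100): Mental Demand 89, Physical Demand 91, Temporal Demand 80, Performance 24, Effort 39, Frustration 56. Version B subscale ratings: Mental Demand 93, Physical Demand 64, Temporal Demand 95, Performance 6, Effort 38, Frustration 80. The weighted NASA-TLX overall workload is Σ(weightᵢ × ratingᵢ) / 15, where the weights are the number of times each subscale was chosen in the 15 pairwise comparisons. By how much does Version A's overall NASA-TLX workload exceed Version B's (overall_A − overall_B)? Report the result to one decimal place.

Version A weighted sum = 5·89 + 2·91 + 3·80 + 1·24 + 0·39 + 4·56 = 445 + 182 + 240 + 24 + 0 + 224 = 1115; overall_A = 1115/15 = 74.3333.
Version B weighted sum = 5·93 + 2·64 + 3·95 + 1·6 + 0·38 + 4·80 = 465 + 128 + 285 + 6 + 0 + 320 = 1204; overall_B = 1204/15 = 80.2667.
Difference = 74.3333 − 80.2667 = -5.9334 ≈ -5.9.

-5.9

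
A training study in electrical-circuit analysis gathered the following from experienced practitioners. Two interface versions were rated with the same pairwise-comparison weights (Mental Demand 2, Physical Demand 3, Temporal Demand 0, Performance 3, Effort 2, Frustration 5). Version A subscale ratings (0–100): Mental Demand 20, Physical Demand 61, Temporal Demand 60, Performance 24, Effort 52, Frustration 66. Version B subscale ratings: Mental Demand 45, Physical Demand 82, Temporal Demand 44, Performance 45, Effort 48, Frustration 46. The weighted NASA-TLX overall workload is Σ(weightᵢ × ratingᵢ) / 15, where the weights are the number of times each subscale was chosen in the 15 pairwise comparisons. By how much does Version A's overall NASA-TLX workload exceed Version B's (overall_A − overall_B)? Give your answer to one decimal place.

Version A weighted sum = 2·20 + 3·61 + 0·60 + 3·24 + 2·52 + 5·66 = 40 + 183 + 0 + 72 + 104 + 330 = 729; overall_A = 729/15 = 48.6000.
Version B weighted sum = 2·45 + 3·82 + 0·44 + 3·45 + 2·48 + 5·46 = 90 + 246 + 0 + 135 + 96 + 230 = 797; overall_B = 797/15 = 53.1333.
Difference = 48.6000 − 53.1333 = -4.5333 ≈ -4.5.

-4.5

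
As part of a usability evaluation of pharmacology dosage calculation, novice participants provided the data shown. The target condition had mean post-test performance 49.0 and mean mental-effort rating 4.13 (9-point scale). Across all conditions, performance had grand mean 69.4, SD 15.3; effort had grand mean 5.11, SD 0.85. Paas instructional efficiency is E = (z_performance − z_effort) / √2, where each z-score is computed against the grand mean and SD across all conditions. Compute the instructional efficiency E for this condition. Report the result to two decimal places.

z_performance = (49.0 − 69.4) / 15.3 = -20.4000 / 15.3 = -1.3333.
z_effort = (4.13 − 5.11) / 0.85 = -0.9800 / 0.85 = -1.1529.
z_P − z_E = -1.3333 − (-1.1529) = -0.1804.
E = -0.1804 / √2 = -0.1804 / 1.41421 = -0.1276 ≈ -0.13.

-0.13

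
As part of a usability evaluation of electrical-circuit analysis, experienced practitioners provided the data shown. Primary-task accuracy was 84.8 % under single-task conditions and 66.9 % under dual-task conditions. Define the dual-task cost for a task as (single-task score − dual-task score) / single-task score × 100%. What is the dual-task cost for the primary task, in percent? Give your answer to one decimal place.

Cost = (84.8 − 66.9) / 84.8 × 100%
     = 17.9000 / 84.8 × 100% = 21.1085%.
≈ 21.1%.

21.1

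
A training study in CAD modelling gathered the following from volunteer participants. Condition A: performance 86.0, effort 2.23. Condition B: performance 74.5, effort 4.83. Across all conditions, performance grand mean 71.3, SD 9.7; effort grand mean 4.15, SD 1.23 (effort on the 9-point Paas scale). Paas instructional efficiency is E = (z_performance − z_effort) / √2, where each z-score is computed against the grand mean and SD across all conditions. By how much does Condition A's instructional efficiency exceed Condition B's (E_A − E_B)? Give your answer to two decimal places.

2.33

Condition A: z_P = (86.0 − 71.3)/9.7 = 1.5155; z_E = (2.23 − 4.15)/1.23 = -1.5610; E_A = (1.5155 − (-1.5610))/√2 = 2.1754.
Condition B: z_P = (74.5 − 71.3)/9.7 = 0.3299; z_E = (4.83 − 4.15)/1.23 = 0.5528; E_B = (0.3299 − 0.5528)/√2 = -0.1576.
E_A − E_B = 2.1754 − (-0.1576) = 2.3330 ≈ 2.33.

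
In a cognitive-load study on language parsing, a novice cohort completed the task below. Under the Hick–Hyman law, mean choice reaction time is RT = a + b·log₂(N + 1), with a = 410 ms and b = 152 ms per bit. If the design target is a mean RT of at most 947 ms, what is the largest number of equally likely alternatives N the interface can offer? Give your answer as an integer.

10

Set 410 + 152·log₂(N + 1) ≤ 947.
log₂(N + 1) ≤ (947 − 410) / 152 = 3.5329.
N + 1 ≤ 2^3.5329 = 11.5747.
N ≤ 10.5747, so the largest integer N is 10.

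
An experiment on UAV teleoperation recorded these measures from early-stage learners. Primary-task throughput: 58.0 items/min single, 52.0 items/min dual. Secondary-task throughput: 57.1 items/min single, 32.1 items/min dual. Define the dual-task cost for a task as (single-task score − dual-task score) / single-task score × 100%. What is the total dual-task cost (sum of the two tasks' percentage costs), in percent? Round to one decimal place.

Primary cost = (58.0 − 52.0) / 58.0 × 100% = 10.3448%.
Secondary cost = (57.1 − 32.1) / 57.1 × 100% = 43.7828%.
Total = 10.3448% + 43.7828% = 54.1276% ≈ 54.1%.

54.1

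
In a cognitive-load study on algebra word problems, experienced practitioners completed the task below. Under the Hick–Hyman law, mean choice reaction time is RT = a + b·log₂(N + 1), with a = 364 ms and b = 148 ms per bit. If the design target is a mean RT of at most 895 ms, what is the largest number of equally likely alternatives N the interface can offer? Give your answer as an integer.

11

Set 364 + 148·log₂(N + 1) ≤ 895.
log₂(N + 1) ≤ (895 − 364) / 148 = 3.5878.
N + 1 ≤ 2^3.5878 = 12.0236.
N ≤ 11.0236, so the largest integer N is 11.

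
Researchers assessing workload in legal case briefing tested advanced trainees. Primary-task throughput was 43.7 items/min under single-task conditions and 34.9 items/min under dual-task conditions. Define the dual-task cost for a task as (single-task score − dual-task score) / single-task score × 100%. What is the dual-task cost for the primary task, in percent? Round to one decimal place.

20.1

Cost = (43.7 − 34.9) / 43.7 × 100%
     = 8.8000 / 43.7 × 100% = 20.1373%.
≈ 20.1%.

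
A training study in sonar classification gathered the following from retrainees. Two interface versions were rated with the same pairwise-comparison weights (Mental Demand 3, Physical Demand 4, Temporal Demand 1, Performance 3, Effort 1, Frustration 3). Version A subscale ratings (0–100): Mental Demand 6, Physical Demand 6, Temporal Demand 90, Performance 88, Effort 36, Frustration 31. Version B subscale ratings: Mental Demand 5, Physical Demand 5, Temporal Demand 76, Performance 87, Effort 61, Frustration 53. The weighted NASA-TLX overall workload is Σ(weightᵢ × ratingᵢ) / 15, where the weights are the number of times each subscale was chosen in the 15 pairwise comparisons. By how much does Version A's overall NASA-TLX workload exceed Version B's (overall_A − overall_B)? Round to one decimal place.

-4.5

Version A weighted sum = 3·6 + 4·6 + 1·90 + 3·88 + 1·36 + 3·31 = 18 + 24 + 90 + 264 + 36 + 93 = 525; overall_A = 525/15 = 35.0000.
Version B weighted sum = 3·5 + 4·5 + 1·76 + 3·87 + 1·61 + 3·53 = 15 + 20 + 76 + 261 + 61 + 159 = 592; overall_B = 592/15 = 39.4667.
Difference = 35.0000 − 39.4667 = -4.4667 ≈ -4.5.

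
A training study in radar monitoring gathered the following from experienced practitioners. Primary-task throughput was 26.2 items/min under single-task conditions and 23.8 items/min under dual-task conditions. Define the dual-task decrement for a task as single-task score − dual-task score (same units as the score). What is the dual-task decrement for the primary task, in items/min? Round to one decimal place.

Decrement = 26.2 − 23.8 = 2.4000 items/min ≈ 2.4 items/min.

2.4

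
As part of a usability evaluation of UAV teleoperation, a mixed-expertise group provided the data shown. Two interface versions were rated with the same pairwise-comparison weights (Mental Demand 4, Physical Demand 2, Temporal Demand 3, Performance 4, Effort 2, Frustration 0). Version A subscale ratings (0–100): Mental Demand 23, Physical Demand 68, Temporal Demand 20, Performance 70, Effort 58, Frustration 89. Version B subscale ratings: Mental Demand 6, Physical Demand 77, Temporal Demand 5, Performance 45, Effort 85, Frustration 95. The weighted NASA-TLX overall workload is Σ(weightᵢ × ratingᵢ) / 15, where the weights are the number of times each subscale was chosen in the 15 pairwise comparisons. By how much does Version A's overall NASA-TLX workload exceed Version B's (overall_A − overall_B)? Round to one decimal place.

9.4

Version A weighted sum = 4·23 + 2·68 + 3·20 + 4·70 + 2·58 + 0·89 = 92 + 136 + 60 + 280 + 116 + 0 = 684; overall_A = 684/15 = 45.6000.
Version B weighted sum = 4·6 + 2·77 + 3·5 + 4·45 + 2·85 + 0·95 = 24 + 154 + 15 + 180 + 170 + 0 = 543; overall_B = 543/15 = 36.2000.
Difference = 45.6000 − 36.2000 = 9.4000 ≈ 9.4.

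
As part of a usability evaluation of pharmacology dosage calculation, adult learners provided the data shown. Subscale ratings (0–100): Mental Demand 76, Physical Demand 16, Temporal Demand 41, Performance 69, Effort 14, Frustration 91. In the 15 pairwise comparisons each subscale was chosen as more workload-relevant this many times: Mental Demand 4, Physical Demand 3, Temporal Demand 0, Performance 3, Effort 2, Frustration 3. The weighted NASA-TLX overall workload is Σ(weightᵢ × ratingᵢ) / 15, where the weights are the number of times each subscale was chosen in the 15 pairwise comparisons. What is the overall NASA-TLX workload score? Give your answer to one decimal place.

57.3

The tallies are the weights (they sum to 15).
Weighted sum = 4·76 + 3·16 + 0·41 + 3·69 + 2·14 + 3·91
            = 304 + 48 + 0 + 207 + 28 + 273 = 860.
Overall workload = 860 / 15 = 57.3333 ≈ 57.3.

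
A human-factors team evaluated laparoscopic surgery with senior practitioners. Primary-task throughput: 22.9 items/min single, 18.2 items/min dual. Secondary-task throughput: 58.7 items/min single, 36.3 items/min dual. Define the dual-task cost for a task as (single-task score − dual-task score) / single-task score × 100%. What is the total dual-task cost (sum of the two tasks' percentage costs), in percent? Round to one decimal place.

Primary cost = (22.9 − 18.2) / 22.9 × 100% = 20.5240%.
Secondary cost = (58.7 − 36.3) / 58.7 × 100% = 38.1601%.
Total = 20.5240% + 38.1601% = 58.6841% ≈ 58.7%.

58.7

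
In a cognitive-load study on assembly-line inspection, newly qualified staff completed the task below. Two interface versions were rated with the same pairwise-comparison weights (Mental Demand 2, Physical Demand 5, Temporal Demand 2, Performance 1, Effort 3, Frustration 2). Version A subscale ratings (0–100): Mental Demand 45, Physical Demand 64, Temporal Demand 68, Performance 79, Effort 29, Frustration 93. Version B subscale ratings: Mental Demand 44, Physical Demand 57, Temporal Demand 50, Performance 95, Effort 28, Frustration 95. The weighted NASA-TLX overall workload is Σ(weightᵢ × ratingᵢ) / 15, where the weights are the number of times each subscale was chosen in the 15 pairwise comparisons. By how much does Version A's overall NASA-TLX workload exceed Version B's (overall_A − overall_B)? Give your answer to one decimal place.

3.7

Version A weighted sum = 2·45 + 5·64 + 2·68 + 1·79 + 3·29 + 2·93 = 90 + 320 + 136 + 79 + 87 + 186 = 898; overall_A = 898/15 = 59.8667.
Version B weighted sum = 2·44 + 5·57 + 2·50 + 1·95 + 3·28 + 2·95 = 88 + 285 + 100 + 95 + 84 + 190 = 842; overall_B = 842/15 = 56.1333.
Difference = 59.8667 − 56.1333 = 3.7334 ≈ 3.7.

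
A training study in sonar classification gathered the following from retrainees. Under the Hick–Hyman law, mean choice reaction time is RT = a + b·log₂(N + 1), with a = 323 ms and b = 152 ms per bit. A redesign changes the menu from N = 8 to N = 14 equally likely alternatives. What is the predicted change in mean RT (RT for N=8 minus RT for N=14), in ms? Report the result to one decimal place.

RT(8) = 323 + 152·log₂(9) = 323 + 152·3.1699 = 804.8248 ms.
RT(14) = 323 + 152·log₂(15) = 323 + 152·3.9069 = 916.8488 ms.
Difference = 804.8248 − 916.8488 = -112.0240 ≈ -112.0 ms.

-112.0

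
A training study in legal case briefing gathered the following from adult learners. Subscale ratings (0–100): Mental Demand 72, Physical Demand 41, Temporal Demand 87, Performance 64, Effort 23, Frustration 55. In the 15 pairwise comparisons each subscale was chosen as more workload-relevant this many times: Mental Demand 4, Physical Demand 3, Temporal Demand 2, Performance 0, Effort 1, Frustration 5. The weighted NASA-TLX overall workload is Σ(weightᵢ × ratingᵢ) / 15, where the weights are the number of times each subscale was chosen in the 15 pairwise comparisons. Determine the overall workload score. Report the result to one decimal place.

58.9

The tallies are the weights (they sum to 15).
Weighted sum = 4·72 + 3·41 + 2·87 + 0·64 + 1·23 + 5·55
            = 288 + 123 + 174 + 0 + 23 + 275 = 883.
Overall workload = 883 / 15 = 58.8667 ≈ 58.9.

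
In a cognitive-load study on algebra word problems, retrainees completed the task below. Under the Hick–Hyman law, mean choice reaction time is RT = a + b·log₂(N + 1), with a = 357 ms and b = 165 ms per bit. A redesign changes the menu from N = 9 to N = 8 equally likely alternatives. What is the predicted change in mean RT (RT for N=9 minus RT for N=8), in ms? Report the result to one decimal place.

RT(9) = 357 + 165·log₂(10) = 357 + 165·3.3219 = 905.1135 ms.
RT(8) = 357 + 165·log₂(9) = 357 + 165·3.1699 = 880.0335 ms.
Difference = 905.1135 − 880.0335 = 25.0800 ≈ 25.1 ms.

25.1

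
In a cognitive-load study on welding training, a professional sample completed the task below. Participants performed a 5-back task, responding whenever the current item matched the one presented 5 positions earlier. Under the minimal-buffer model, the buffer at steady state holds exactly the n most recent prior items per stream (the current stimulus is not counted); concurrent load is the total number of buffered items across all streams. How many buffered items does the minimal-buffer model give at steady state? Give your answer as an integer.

5

The buffer holds the 5 most recent prior items.
Steady-state concurrent load = 5 items.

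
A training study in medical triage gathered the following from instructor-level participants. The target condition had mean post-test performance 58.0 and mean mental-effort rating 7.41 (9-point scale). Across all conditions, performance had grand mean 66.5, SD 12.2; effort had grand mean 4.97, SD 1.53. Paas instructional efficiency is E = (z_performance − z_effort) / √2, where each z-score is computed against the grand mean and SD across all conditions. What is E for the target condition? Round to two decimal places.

-1.62

z_performance = (58.0 − 66.5) / 12.2 = -8.5000 / 12.2 = -0.6967.
z_effort = (7.41 − 4.97) / 1.53 = 2.4400 / 1.53 = 1.5948.
z_P − z_E = -0.6967 − 1.5948 = -2.2915.
E = -2.2915 / √2 = -2.2915 / 1.41421 = -1.6203 ≈ -1.62.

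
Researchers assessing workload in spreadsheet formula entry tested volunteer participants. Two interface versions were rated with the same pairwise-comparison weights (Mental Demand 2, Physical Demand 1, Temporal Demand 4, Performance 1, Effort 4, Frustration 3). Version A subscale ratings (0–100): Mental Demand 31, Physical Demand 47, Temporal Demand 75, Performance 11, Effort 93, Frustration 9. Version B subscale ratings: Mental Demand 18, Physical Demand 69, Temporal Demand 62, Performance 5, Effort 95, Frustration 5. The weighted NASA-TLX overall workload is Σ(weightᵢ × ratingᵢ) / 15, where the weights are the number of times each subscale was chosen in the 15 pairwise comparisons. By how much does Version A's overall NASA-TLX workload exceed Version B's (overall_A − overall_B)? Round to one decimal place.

Version A weighted sum = 2·31 + 1·47 + 4·75 + 1·11 + 4·93 + 3·9 = 62 + 47 + 300 + 11 + 372 + 27 = 819; overall_A = 819/15 = 54.6000.
Version B weighted sum = 2·18 + 1·69 + 4·62 + 1·5 + 4·95 + 3·5 = 36 + 69 + 248 + 5 + 380 + 15 = 753; overall_B = 753/15 = 50.2000.
Difference = 54.6000 − 50.2000 = 4.4000 ≈ 4.4.

4.4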